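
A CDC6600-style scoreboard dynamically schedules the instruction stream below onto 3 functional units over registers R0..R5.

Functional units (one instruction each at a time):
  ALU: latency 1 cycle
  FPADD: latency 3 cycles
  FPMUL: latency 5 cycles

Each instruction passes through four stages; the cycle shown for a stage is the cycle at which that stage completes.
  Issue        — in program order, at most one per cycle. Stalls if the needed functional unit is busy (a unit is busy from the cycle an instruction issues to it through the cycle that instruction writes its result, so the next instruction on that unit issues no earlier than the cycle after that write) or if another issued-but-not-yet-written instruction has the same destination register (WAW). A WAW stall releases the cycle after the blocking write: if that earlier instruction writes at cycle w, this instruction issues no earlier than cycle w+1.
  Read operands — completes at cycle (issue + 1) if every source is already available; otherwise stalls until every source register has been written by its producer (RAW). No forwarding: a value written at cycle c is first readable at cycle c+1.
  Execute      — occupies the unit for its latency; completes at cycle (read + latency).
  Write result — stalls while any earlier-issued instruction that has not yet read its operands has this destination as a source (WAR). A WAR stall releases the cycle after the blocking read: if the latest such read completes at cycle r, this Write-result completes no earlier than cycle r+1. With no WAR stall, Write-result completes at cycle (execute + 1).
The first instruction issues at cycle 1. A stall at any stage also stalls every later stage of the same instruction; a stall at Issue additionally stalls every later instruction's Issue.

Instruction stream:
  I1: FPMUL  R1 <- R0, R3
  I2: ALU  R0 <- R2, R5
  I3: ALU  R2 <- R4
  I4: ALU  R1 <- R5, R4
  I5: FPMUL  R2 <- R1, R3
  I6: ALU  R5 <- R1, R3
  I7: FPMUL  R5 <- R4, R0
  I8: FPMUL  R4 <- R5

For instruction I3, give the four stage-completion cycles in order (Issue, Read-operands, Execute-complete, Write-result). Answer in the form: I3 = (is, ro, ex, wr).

I3 = (6, 7, 8, 9)

[1] I1 dispatched to FPMUL
[2] I1 operands ready; I2 dispatched to ALU
[3] I2 operands ready
[4] I2 complete
[5] R0←I2
[6] I3 dispatched to ALU
[7] I1 complete; I3 operands ready
[8] R1←I1; I3 complete
[9] R2←I3
[10] I4 dispatched to ALU
[11] I4 operands ready; I5 dispatched to FPMUL
[12] I4 complete
[13] R1←I4
[14] I5 operands ready; I6 dispatched to ALU
[15] I6 operands ready
[16] I6 complete
[17] R5←I6
[19] I5 complete
[20] R2←I5
[21] I7 dispatched to FPMUL
[22] I7 operands ready
[27] I7 complete
[28] R5←I7
[29] I8 dispatched to FPMUL
[30] I8 operands ready
[35] I8 complete
[36] R4←I8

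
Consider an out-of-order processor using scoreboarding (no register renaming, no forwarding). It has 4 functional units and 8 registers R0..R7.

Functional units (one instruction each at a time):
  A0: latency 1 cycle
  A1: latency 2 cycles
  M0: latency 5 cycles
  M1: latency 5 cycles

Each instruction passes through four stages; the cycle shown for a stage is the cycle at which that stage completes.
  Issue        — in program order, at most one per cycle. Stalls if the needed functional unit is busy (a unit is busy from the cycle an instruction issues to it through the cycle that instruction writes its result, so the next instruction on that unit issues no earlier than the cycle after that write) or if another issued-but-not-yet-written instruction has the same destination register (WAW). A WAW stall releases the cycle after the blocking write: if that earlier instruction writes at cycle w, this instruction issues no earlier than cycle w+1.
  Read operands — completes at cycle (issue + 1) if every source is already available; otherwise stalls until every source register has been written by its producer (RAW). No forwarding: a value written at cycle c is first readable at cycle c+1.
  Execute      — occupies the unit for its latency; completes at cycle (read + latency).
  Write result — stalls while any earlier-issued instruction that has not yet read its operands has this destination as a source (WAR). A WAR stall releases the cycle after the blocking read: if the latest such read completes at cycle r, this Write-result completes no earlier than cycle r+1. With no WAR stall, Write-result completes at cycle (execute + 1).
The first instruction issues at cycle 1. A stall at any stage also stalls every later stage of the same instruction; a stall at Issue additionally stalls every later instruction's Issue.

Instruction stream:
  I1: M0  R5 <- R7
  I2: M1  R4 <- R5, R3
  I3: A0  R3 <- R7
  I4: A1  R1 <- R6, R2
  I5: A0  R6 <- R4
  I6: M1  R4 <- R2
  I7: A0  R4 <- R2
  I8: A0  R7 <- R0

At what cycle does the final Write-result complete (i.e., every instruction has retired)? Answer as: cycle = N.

cycle = 31

t=1  issue I1 (M0)
t=2  I1 read-ops; issue I2 (M1)
t=3  issue I3 (A0)
t=4  I3 read-ops; issue I4 (A1)
t=5  I3 finished on A0; I4 read-ops
t=7  I1 finished on M0; I4 finished on A1
t=8  I1→R5; I4→R1
t=9  I2 read-ops
t=10  I3→R3
t=11  issue I5 (A0)
t=14  I2 finished on M1
t=15  I2→R4
t=16  I5 read-ops; issue I6 (M1)
t=17  I5 finished on A0; I6 read-ops
t=18  I5→R6
t=22  I6 finished on M1
t=23  I6→R4
t=24  issue I7 (A0)
t=25  I7 read-ops
t=26  I7 finished on A0
t=27  I7→R4
t=28  issue I8 (A0)
t=29  I8 read-ops
t=30  I8 finished on A0
t=31  I8→R7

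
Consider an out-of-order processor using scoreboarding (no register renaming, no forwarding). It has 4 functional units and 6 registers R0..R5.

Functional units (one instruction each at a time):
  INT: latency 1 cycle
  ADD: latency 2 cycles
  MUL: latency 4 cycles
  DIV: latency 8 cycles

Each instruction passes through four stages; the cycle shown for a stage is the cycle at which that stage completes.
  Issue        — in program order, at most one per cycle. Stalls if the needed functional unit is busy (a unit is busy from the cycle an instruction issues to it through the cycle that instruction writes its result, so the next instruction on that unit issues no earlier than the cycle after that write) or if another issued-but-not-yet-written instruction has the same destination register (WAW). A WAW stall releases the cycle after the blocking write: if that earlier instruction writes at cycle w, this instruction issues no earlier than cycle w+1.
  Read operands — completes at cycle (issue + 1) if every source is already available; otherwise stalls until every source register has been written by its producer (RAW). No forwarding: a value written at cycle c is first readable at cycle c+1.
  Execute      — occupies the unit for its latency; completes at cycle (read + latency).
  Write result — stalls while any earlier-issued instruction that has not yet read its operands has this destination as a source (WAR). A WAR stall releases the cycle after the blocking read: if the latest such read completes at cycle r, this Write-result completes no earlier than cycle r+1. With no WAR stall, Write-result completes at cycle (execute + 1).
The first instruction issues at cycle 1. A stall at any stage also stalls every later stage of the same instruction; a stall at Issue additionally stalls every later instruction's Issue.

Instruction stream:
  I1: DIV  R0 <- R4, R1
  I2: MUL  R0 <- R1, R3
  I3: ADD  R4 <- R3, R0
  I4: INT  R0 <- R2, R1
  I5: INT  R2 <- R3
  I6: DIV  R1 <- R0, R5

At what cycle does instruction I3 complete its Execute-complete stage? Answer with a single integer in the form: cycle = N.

cycle = 21

cycle 1: I1 dispatched to DIV
cycle 2: I1 operands ready
cycle 10: I1 complete
cycle 11: R0←I1
cycle 12: I2 dispatched to MUL
cycle 13: I2 operands ready · I3 dispatched to ADD
cycle 17: I2 complete
cycle 18: R0←I2
cycle 19: I3 operands ready · I4 dispatched to INT
cycle 20: I4 operands ready
cycle 21: I3 complete · I4 complete
cycle 22: R4←I3 · R0←I4
cycle 23: I5 dispatched to INT
cycle 24: I5 operands ready · I6 dispatched to DIV
cycle 25: I5 complete · I6 operands ready
cycle 26: R2←I5
cycle 33: I6 complete
cycle 34: R1←I6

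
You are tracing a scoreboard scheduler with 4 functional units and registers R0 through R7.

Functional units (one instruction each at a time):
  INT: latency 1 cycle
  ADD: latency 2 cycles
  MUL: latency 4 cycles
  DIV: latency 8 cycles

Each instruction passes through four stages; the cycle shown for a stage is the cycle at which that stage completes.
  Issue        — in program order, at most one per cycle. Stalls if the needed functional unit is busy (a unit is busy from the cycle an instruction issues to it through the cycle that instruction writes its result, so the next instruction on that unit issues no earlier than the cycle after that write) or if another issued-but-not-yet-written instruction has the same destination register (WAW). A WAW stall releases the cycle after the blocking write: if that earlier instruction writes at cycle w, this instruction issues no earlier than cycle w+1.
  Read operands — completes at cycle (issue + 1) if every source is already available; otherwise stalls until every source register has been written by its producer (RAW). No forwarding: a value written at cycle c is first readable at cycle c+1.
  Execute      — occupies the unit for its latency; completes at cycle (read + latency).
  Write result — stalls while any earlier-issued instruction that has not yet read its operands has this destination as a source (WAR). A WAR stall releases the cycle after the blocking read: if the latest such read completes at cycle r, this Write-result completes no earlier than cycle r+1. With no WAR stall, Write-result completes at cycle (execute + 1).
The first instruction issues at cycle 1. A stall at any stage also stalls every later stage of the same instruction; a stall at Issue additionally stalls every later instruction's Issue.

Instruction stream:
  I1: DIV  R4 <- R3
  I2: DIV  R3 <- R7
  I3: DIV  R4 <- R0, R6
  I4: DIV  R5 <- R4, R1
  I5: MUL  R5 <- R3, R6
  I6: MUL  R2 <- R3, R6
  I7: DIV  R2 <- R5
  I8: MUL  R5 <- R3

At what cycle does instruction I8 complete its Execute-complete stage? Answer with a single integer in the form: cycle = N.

[1] I1 issues→DIV
[2] I1 reads
[10] I1 exec-done
[11] I1 writes R4
[12] I2 issues→DIV
[13] I2 reads
[21] I2 exec-done
[22] I2 writes R3
[23] I3 issues→DIV
[24] I3 reads
[32] I3 exec-done
[33] I3 writes R4
[34] I4 issues→DIV
[35] I4 reads
[43] I4 exec-done
[44] I4 writes R5
[45] I5 issues→MUL
[46] I5 reads
[50] I5 exec-done
[51] I5 writes R5
[52] I6 issues→MUL
[53] I6 reads
[57] I6 exec-done
[58] I6 writes R2
[59] I7 issues→DIV
[60] I7 reads | I8 issues→MUL
[61] I8 reads
[65] I8 exec-done
[66] I8 writes R5
[68] I7 exec-done
[69] I7 writes R2

cycle = 65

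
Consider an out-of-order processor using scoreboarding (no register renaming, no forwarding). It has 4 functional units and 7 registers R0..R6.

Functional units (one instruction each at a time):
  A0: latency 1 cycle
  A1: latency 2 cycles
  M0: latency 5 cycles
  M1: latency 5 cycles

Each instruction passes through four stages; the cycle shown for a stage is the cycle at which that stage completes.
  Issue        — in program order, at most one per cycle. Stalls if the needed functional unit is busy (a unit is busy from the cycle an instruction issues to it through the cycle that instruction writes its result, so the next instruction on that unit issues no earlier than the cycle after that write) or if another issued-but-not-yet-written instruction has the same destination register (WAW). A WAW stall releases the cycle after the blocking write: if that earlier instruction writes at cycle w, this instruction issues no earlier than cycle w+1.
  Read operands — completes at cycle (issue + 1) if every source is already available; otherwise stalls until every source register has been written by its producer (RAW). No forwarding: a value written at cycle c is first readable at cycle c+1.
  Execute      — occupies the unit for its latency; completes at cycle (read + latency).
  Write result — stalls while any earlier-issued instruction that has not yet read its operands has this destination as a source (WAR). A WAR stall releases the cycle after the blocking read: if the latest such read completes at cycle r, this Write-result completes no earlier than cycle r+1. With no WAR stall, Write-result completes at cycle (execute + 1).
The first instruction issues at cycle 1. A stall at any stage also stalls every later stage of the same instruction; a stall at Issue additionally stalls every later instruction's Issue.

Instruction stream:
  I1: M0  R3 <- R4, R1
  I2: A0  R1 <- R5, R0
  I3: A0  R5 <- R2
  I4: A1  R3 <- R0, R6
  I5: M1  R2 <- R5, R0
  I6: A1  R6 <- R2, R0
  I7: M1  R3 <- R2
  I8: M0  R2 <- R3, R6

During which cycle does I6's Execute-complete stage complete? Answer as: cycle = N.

I1  is:1  ro:2  ex:7  wr:8
I2  is:2  ro:3  ex:4  wr:5
I3  is:6  ro:7  ex:8  wr:9  — struct: A0 busy until I2 writes@5
I4  is:9  ro:10  ex:12  wr:13  — WAW R3: wait I1 write@8
I5  is:10  ro:11  ex:16  wr:17
I6  is:14  ro:18  ex:20  wr:21  — struct: A1 busy until I4 writes@13, RAW R2: wait I5 write@17
I7  is:18  ro:19  ex:24  wr:25  — struct: M1 busy until I5 writes@17
I8  is:19  ro:26  ex:31  wr:32  — RAW R3: wait I7 write@25

cycle = 20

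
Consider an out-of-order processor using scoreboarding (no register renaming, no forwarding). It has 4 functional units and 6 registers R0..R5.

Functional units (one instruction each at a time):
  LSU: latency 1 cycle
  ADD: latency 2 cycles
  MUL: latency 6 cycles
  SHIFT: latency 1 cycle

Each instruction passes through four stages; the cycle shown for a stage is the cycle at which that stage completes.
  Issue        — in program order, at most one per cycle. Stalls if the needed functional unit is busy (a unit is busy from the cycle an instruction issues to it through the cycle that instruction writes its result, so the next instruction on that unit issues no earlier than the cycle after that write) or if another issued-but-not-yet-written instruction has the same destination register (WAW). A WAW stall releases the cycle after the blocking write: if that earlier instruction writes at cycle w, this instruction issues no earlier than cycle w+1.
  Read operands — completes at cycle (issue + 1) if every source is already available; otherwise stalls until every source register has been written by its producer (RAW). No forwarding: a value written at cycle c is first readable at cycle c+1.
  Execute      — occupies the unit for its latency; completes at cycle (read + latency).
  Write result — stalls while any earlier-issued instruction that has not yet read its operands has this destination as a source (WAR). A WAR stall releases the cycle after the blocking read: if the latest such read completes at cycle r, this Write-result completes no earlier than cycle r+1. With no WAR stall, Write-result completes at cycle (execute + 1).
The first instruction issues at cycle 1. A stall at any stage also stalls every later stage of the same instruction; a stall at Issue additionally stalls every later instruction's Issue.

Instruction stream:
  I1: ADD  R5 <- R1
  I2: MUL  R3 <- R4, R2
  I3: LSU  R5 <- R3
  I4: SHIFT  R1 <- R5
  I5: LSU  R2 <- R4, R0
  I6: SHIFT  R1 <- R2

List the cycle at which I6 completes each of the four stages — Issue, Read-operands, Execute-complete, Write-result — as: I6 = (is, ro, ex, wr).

I1: IS=1 RO=2 EX=4 WR=5
I2: IS=2 RO=3 EX=9 WR=10
I3: IS=6 RO=11 EX=12 WR=13  [WAW R5: wait I1 write@5; RAW R3: wait I2 write@10]
I4: IS=7 RO=14 EX=15 WR=16  [RAW R5: wait I3 write@13]
I5: IS=14 RO=15 EX=16 WR=17  [struct: LSU busy until I3 writes@13]
I6: IS=17 RO=18 EX=19 WR=20  [struct: SHIFT busy until I4 writes@16]

I6 = (17, 18, 19, 20)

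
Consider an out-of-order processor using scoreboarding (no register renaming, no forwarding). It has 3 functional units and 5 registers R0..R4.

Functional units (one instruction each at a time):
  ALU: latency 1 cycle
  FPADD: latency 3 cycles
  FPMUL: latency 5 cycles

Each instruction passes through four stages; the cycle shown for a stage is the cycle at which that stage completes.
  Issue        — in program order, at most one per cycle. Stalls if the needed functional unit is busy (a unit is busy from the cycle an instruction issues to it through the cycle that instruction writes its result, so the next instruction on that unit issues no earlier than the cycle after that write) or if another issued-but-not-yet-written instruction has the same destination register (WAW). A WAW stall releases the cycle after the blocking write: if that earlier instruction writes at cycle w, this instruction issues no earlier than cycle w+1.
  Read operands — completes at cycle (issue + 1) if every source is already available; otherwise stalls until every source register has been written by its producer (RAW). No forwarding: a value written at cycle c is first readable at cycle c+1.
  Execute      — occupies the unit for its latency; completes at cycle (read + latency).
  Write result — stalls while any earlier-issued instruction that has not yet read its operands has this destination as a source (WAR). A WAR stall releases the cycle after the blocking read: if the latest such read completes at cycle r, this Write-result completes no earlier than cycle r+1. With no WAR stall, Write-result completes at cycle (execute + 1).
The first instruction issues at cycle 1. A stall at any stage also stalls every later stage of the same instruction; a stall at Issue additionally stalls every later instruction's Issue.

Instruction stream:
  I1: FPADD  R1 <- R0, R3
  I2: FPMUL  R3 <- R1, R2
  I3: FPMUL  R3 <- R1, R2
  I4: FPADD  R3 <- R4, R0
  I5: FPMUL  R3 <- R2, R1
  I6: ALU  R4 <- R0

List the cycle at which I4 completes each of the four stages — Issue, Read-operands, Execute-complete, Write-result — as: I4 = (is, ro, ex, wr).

I4 = (22, 23, 26, 27)

[I1] 1/2/5/6
[I2] 2/7/12/13  (RAW R1: wait I1 write@6)
[I3] 14/15/20/21  (struct: FPMUL busy until I2 writes@13)
[I4] 22/23/26/27  (WAW R3: wait I3 write@21)
[I5] 28/29/34/35  (WAW R3: wait I4 write@27)
[I6] 29/30/31/32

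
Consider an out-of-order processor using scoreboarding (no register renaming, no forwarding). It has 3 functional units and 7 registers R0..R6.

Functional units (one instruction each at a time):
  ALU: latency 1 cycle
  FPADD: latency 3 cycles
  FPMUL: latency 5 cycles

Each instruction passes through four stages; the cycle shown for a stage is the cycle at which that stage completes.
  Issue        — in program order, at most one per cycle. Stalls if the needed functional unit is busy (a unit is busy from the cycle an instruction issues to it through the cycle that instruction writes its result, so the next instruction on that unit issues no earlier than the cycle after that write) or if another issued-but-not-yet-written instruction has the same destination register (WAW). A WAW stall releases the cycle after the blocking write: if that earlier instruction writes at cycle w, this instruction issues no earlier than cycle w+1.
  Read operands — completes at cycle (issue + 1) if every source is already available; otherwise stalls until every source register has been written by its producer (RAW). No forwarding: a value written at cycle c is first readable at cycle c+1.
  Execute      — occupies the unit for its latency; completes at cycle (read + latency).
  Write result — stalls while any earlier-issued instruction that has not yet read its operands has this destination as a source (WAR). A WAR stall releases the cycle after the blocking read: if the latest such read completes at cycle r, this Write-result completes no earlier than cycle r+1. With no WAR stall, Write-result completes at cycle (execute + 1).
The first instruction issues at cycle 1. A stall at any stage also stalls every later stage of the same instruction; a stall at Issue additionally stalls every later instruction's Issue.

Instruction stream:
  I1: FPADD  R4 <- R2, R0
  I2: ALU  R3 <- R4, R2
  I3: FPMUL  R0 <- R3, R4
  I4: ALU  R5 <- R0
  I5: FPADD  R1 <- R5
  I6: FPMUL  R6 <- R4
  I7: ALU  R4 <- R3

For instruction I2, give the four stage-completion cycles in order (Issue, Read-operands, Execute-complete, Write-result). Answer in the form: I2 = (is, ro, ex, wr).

I2 = (2, 7, 8, 9)

I1  is:1  ro:2  ex:5  wr:6
I2  is:2  ro:7  ex:8  wr:9  — RAW R4: wait I1 write@6
I3  is:3  ro:10  ex:15  wr:16  — RAW R3: wait I2 write@9
I4  is:10  ro:17  ex:18  wr:19  — struct: ALU busy until I2 writes@9, RAW R0: wait I3 write@16
I5  is:11  ro:20  ex:23  wr:24  — RAW R5: wait I4 write@19
I6  is:17  ro:18  ex:23  wr:24  — struct: FPMUL busy until I3 writes@16
I7  is:20  ro:21  ex:22  wr:23  — struct: ALU busy until I4 writes@19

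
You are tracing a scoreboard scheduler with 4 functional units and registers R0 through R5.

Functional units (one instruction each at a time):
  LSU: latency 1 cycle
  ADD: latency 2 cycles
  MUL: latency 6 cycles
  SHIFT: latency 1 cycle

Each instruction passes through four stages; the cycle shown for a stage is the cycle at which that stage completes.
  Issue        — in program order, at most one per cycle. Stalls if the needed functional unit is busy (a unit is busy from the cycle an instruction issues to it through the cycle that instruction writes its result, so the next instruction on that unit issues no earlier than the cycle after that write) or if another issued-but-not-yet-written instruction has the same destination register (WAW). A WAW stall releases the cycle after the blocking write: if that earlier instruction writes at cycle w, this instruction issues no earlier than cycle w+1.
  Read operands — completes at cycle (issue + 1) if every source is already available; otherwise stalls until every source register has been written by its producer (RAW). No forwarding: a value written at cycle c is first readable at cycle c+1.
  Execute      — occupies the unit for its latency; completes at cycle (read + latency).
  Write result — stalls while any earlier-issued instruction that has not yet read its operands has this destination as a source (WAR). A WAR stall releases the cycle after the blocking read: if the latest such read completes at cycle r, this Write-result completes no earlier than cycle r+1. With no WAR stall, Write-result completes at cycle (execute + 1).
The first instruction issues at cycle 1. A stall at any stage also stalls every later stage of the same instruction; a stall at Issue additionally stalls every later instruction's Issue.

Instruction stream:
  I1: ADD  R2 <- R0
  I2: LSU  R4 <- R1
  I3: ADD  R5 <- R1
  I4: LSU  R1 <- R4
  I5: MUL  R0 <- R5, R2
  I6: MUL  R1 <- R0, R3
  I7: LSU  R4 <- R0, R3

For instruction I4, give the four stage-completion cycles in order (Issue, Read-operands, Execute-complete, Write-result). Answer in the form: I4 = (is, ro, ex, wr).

[I1] 1/2/4/5
[I2] 2/3/4/5
[I3] 6/7/9/10  (struct: ADD busy until I1 writes@5)
[I4] 7/8/9/10
[I5] 8/11/17/18  (RAW R5: wait I3 write@10)
[I6] 19/20/26/27  (struct: MUL busy until I5 writes@18)
[I7] 20/21/22/23

I4 = (7, 8, 9, 10)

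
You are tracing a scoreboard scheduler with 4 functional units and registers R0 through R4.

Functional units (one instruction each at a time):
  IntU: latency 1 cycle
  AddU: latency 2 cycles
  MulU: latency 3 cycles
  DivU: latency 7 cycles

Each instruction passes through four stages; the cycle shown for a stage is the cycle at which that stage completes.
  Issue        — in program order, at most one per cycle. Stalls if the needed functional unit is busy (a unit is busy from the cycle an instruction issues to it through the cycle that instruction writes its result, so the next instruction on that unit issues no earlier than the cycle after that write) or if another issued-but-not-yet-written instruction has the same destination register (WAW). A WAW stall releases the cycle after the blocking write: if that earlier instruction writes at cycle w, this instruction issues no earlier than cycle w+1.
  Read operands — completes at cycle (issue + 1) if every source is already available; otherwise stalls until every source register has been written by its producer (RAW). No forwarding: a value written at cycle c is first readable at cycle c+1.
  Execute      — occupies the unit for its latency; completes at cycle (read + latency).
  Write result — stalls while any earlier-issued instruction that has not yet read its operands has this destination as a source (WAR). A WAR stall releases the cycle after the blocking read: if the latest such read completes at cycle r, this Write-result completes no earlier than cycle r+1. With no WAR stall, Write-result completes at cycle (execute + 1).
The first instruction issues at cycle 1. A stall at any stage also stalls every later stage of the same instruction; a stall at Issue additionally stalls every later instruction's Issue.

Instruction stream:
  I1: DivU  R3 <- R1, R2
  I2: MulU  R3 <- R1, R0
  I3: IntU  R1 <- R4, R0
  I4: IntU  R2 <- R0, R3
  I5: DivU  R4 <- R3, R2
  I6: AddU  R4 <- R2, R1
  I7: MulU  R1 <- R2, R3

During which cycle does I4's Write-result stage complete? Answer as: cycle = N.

cycle = 19

I1: IS=1 RO=2 EX=9 WR=10
I2: IS=11 RO=12 EX=15 WR=16  [WAW R3: wait I1 write@10]
I3: IS=12 RO=13 EX=14 WR=15
I4: IS=16 RO=17 EX=18 WR=19  [struct: IntU busy until I3 writes@15]
I5: IS=17 RO=20 EX=27 WR=28  [RAW R2: wait I4 write@19]
I6: IS=29 RO=30 EX=32 WR=33  [WAW R4: wait I5 write@28]
I7: IS=30 RO=31 EX=34 WR=35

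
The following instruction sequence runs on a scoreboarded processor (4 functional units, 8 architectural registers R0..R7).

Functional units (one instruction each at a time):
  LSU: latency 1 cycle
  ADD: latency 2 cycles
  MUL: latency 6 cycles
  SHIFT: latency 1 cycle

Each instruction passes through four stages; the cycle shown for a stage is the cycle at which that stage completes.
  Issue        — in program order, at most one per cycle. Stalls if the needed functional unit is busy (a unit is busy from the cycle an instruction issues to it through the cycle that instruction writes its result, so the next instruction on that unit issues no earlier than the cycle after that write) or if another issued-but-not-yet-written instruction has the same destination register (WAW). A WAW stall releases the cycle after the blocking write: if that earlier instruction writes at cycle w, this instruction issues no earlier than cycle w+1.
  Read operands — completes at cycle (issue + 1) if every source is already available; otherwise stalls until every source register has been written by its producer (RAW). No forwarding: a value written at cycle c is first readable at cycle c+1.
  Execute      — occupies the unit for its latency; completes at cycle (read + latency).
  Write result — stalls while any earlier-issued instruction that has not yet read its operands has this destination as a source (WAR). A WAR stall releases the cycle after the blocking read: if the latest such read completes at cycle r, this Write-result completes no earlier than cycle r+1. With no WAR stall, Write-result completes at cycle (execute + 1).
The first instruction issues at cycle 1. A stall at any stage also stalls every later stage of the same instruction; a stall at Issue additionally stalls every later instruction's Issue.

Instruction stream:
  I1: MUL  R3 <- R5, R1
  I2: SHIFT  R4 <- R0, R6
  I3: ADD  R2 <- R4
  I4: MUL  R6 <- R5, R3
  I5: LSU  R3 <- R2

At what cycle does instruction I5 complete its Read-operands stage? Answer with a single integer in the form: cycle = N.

cycle = 12

I1: IS=1 RO=2 EX=8 WR=9
I2: IS=2 RO=3 EX=4 WR=5
I3: IS=3 RO=6 EX=8 WR=9  [RAW R4: wait I2 write@5]
I4: IS=10 RO=11 EX=17 WR=18  [struct: MUL busy until I1 writes@9]
I5: IS=11 RO=12 EX=13 WR=14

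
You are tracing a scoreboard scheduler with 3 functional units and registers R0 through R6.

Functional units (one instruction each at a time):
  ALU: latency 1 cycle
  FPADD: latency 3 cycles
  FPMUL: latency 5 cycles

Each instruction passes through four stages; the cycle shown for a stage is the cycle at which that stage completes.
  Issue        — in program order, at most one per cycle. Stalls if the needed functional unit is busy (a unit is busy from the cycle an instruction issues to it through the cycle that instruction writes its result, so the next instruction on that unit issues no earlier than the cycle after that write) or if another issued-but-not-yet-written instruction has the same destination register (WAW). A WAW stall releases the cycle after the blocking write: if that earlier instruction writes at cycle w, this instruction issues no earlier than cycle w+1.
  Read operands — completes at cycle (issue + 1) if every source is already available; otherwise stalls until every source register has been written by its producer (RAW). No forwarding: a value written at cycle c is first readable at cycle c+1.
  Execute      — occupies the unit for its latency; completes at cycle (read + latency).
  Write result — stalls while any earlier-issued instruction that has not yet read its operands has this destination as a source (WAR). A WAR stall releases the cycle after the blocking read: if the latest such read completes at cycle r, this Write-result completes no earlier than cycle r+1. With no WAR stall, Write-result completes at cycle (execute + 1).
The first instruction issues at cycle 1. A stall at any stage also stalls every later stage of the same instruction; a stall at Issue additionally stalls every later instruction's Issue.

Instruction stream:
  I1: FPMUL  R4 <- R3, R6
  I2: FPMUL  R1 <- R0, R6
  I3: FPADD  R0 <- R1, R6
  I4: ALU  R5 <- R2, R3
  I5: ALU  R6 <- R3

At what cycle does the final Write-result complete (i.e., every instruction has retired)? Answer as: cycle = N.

I1 -> (1, 2, 7, 8)
I2 -> (9, 10, 15, 16)  // struct: FPMUL busy until I1 writes@8
I3 -> (10, 17, 20, 21)  // RAW R1: wait I2 write@16
I4 -> (11, 12, 13, 14)
I5 -> (15, 16, 17, 18)  // struct: ALU busy until I4 writes@14

cycle = 21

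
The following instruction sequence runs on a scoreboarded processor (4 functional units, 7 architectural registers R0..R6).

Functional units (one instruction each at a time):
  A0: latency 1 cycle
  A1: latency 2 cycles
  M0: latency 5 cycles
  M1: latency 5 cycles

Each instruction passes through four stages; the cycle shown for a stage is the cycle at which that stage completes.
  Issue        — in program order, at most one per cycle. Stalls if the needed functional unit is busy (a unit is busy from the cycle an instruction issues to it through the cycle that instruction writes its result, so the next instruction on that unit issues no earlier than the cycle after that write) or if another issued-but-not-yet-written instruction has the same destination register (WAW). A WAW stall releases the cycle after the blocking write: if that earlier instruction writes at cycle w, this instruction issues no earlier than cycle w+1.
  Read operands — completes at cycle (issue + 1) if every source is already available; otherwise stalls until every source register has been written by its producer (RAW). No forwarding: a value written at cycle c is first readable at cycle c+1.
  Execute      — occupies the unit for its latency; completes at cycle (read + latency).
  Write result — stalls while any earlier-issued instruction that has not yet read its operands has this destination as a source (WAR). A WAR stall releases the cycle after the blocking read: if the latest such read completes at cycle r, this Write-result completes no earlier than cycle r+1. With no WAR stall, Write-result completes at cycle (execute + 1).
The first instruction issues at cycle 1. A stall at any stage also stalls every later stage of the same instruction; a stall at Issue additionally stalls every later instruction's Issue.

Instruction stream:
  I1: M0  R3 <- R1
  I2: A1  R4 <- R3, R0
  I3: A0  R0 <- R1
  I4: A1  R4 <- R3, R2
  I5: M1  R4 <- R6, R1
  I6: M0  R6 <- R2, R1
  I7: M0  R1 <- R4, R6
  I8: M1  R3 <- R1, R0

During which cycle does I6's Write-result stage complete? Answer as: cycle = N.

[1] issue I1 (M0)
[2] I1 read-ops; issue I2 (A1)
[3] issue I3 (A0)
[4] I3 read-ops
[5] I3 finished on A0
[7] I1 finished on M0
[8] I1→R3
[9] I2 read-ops
[10] I3→R0
[11] I2 finished on A1
[12] I2→R4
[13] issue I4 (A1)
[14] I4 read-ops
[16] I4 finished on A1
[17] I4→R4
[18] issue I5 (M1)
[19] I5 read-ops; issue I6 (M0)
[20] I6 read-ops
[24] I5 finished on M1
[25] I5→R4; I6 finished on M0
[26] I6→R6
[27] issue I7 (M0)
[28] I7 read-ops; issue I8 (M1)
[33] I7 finished on M0
[34] I7→R1
[35] I8 read-ops
[40] I8 finished on M1
[41] I8→R3

cycle = 26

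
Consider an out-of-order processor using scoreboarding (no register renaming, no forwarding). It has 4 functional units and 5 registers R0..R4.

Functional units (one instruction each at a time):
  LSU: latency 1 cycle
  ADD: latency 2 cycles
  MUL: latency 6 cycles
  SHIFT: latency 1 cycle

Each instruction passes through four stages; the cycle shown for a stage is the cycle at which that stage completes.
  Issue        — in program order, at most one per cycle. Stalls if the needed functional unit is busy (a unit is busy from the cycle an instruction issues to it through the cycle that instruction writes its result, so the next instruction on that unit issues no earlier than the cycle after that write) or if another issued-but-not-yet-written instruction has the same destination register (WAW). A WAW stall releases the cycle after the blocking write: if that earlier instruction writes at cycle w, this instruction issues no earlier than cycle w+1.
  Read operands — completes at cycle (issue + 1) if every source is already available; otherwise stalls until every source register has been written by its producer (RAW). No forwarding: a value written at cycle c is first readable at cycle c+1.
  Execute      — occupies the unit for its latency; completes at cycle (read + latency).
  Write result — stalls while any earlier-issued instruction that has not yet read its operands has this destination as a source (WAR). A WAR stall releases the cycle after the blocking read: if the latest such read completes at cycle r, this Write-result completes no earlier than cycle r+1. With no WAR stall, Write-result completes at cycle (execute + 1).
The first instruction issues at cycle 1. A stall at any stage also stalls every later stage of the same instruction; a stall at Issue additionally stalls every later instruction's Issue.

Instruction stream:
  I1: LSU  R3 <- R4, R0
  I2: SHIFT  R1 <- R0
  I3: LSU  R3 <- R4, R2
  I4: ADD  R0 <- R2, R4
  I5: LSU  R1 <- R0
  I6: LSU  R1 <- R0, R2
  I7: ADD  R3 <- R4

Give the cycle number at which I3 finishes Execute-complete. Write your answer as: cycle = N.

t=1  issue I1 (LSU)
t=2  I1 read-ops, issue I2 (SHIFT)
t=3  I1 finished on LSU, I2 read-ops
t=4  I1→R3, I2 finished on SHIFT
t=5  I2→R1, issue I3 (LSU)
t=6  I3 read-ops, issue I4 (ADD)
t=7  I3 finished on LSU, I4 read-ops
t=8  I3→R3
t=9  I4 finished on ADD, issue I5 (LSU)
t=10  I4→R0
t=11  I5 read-ops
t=12  I5 finished on LSU
t=13  I5→R1
t=14  issue I6 (LSU)
t=15  I6 read-ops, issue I7 (ADD)
t=16  I6 finished on LSU, I7 read-ops
t=17  I6→R1
t=18  I7 finished on ADD
t=19  I7→R3

cycle = 7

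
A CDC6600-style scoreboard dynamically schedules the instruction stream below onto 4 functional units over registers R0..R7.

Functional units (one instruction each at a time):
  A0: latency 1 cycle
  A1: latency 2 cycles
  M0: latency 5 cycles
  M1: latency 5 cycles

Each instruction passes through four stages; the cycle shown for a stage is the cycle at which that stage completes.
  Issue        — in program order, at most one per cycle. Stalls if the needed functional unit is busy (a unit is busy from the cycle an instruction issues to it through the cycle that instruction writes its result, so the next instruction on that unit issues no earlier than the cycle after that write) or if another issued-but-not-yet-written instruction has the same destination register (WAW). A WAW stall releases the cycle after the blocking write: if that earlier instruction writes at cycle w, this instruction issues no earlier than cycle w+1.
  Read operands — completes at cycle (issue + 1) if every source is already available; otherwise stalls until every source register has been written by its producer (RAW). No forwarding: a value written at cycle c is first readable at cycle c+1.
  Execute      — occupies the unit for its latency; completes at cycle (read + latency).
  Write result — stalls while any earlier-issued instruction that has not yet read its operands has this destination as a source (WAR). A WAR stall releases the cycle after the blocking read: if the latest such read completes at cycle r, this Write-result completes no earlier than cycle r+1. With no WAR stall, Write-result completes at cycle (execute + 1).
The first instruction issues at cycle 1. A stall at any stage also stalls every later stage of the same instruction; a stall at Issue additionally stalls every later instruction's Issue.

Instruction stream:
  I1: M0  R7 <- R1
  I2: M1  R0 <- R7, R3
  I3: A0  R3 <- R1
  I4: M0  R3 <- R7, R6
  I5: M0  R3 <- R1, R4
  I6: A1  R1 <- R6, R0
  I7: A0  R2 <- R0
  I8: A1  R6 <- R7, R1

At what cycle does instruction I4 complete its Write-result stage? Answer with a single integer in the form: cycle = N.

cycle = 18

t=1  I1 dispatched to M0
t=2  I1 operands ready · I2 dispatched to M1
t=3  I3 dispatched to A0
t=4  I3 operands ready
t=5  I3 complete
t=7  I1 complete
t=8  R7←I1
t=9  I2 operands ready
t=10  R3←I3
t=11  I4 dispatched to M0
t=12  I4 operands ready
t=14  I2 complete
t=15  R0←I2
t=17  I4 complete
t=18  R3←I4
t=19  I5 dispatched to M0
t=20  I5 operands ready · I6 dispatched to A1
t=21  I6 operands ready · I7 dispatched to A0
t=22  I7 operands ready
t=23  I6 complete · I7 complete
t=24  R1←I6 · R2←I7
t=25  I5 complete · I8 dispatched to A1
t=26  R3←I5 · I8 operands ready
t=28  I8 complete
t=29  R6←I8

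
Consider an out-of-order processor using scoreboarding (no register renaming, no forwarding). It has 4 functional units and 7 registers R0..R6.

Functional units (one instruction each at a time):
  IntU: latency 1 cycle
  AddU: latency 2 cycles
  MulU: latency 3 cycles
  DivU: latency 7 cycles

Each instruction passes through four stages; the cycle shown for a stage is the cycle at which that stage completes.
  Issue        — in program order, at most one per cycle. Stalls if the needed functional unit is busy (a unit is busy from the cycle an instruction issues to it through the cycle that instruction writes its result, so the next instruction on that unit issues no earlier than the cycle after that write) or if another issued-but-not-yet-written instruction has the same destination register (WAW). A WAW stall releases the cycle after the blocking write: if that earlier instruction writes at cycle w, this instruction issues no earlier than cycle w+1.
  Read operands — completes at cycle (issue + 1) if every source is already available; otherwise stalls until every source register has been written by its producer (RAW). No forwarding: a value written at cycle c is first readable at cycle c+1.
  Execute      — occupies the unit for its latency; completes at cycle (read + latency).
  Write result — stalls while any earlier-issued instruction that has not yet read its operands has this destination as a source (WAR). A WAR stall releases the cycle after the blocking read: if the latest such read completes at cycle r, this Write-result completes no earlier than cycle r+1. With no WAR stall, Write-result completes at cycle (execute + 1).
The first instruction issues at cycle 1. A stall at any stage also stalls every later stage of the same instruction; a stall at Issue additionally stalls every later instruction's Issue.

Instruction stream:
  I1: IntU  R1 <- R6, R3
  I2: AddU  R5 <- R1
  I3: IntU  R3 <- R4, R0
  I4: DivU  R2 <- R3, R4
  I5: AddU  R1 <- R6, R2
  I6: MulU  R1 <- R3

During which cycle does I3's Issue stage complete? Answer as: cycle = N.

1) issue 1, read 2, done 3, write 4
2) issue 2, read 5, done 7, write 8  <RAW R1: wait I1 write@4>
3) issue 5, read 6, done 7, write 8  <struct: IntU busy until I1 writes@4>
4) issue 6, read 9, done 16, write 17  <RAW R3: wait I3 write@8>
5) issue 9, read 18, done 20, write 21  <struct: AddU busy until I2 writes@8 / RAW R2: wait I4 write@17>
6) issue 22, read 23, done 26, write 27  <WAW R1: wait I5 write@21>

cycle = 5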